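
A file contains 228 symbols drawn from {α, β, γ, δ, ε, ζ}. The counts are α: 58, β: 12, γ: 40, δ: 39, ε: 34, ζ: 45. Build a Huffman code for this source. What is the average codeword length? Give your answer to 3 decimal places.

Probabilities are the counts divided by 228.
Repeatedly combine the two least-probable nodes; the expected code length is the sum of the merged weights.
merge 1/19 + 17/114 → 23/114
merge 13/76 + 10/57 → 79/228
merge 15/76 + 23/114 → 91/228
merge 29/114 + 79/228 → 137/228
merge 91/228 + 137/228 → 1
L = 23/114 + 79/228 + 91/228 + 137/228 + 1 = 581/228 ≈ 2.548 bits/symbol.

2.548 bits/symbol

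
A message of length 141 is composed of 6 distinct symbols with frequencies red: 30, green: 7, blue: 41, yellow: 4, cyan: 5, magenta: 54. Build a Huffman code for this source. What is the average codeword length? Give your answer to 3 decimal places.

Probabilities are the counts divided by 141.
Repeatedly combine the two least-probable nodes; the expected code length is the sum of the merged weights.
merge 4/141 + 5/141 → 3/47
merge 7/141 + 3/47 → 16/141
merge 16/141 + 10/47 → 46/141
merge 41/141 + 46/141 → 29/47
merge 18/47 + 29/47 → 1
L = 3/47 + 16/141 + 46/141 + 29/47 + 1 = 299/141 ≈ 2.121 bits/symbol.

2.121 bits/symbol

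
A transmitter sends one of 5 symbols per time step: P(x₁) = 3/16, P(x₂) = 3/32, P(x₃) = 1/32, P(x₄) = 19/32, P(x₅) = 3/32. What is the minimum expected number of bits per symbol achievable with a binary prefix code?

1.75 bits/symbol

Repeatedly combine the two least-probable nodes; the expected code length is the sum of the merged weights.
merge 1/32 + 3/32 → 1/8
merge 3/32 + 1/8 → 7/32
merge 3/16 + 7/32 → 13/32
merge 13/32 + 19/32 → 1
L = 1/8 + 7/32 + 13/32 + 1 = 7/4 = 1.75 bits/symbol.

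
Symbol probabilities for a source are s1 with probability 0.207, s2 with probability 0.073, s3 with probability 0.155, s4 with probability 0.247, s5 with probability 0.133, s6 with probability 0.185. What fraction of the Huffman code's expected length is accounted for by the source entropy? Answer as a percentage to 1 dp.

Entropy H = −Σ p log₂ p ≈ 2.4987 bits.
Huffman merges: 73/1000+133/1000→103/500; 31/200+37/200→17/50; 103/500+207/1000→413/1000; 247/1000+17/50→587/1000; 413/1000+587/1000→1. L = 1273/500 ≈ 2.5460.
Efficiency = H/L = 2.4987/2.5460 = 98.1%.

98.1%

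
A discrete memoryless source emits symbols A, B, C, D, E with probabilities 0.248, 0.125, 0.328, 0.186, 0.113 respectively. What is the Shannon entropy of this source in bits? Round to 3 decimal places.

2.208 bits

H = −Σ pᵢ log₂ pᵢ.
−0.248·log₂(0.248) = 0.4989
−0.125·log₂(0.125) = 0.3750
−0.328·log₂(0.328) = 0.5275
−0.186·log₂(0.186) = 0.4514
−0.113·log₂(0.113) = 0.3555
Sum ≈ 2.2082 → 2.208 bits.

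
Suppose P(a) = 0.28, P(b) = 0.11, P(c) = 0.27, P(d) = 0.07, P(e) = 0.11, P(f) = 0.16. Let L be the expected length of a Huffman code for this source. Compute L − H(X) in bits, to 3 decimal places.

Entropy H = −Σ p log₂ p ≈ 2.4164 bits.
Huffman merges: 7/100+11/100→9/50; 11/100+4/25→27/100; 9/50+27/100→9/20; 27/100+7/25→11/20; 9/20+11/20→1. L = 49/20 ≈ 2.4500.
L − H = 2.4500 − 2.4164 = 0.034 bits.

0.034 bits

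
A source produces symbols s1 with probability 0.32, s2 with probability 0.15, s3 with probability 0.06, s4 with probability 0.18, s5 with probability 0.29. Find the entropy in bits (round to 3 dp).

2.143 bits

H = −Σ pᵢ log₂ pᵢ.
−0.32·log₂(0.32) = 0.5260
−0.15·log₂(0.15) = 0.4105
−0.06·log₂(0.06) = 0.2435
−0.18·log₂(0.18) = 0.4453
−0.29·log₂(0.29) = 0.5179
Sum ≈ 2.1433 → 2.143 bits.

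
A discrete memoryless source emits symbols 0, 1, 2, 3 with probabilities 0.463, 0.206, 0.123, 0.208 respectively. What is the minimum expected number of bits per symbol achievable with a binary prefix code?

1.866 bits/symbol

Repeatedly combine the two least-probable nodes; the expected code length is the sum of the merged weights.
merge 123/1000 + 103/500 → 329/1000
merge 26/125 + 329/1000 → 537/1000
merge 463/1000 + 537/1000 → 1
L = 329/1000 + 537/1000 + 1 = 933/500 = 1.866 bits/symbol.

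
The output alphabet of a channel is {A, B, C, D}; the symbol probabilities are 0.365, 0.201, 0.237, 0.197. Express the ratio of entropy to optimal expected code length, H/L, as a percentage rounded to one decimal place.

Entropy H = −Σ p log₂ p ≈ 1.9500 bits.
Huffman merges: 197/1000+201/1000→199/500; 237/1000+73/200→301/500; 199/500+301/500→1. L = 2 ≈ 2.0000.
Efficiency = H/L = 1.9500/2.0000 = 97.5%.

97.5%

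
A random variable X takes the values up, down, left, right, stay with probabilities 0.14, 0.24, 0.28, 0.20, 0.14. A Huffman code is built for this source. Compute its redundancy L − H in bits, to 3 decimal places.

Entropy H = −Σ p log₂ p ≈ 2.2670 bits.
Huffman merges: 7/50+7/50→7/25; 1/5+6/25→11/25; 7/25+7/25→14/25; 11/25+14/25→1. L = 57/25 ≈ 2.2800.
L − H = 2.2800 − 2.2670 = 0.013 bits.

0.013 bits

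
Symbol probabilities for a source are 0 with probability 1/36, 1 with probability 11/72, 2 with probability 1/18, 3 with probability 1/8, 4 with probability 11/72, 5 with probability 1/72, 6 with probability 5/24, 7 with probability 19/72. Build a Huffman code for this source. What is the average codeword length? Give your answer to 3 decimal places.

Repeatedly combine the two least-probable nodes; the expected code length is the sum of the merged weights.
merge 1/72 + 1/36 → 1/24
merge 1/24 + 1/18 → 7/72
merge 7/72 + 1/8 → 2/9
merge 11/72 + 11/72 → 11/36
merge 5/24 + 2/9 → 31/72
merge 19/72 + 11/36 → 41/72
merge 31/72 + 41/72 → 1
L = 1/24 + 7/72 + 2/9 + 11/36 + 31/72 + 41/72 + 1 = 8/3 ≈ 2.667 bits/symbol.

2.667 bits/symbol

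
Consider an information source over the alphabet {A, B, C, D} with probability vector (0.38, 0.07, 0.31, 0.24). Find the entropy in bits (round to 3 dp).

H = −Σ pᵢ log₂ pᵢ.
−0.38·log₂(0.38) = 0.5305
−0.07·log₂(0.07) = 0.2686
−0.31·log₂(0.31) = 0.5238
−0.24·log₂(0.24) = 0.4941
Sum ≈ 1.8169 → 1.817 bits.

1.817 bits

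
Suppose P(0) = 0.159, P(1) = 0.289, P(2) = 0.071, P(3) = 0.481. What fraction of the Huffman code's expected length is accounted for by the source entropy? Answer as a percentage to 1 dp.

98.2%

Entropy H = −Σ p log₂ p ≈ 1.7182 bits.
Huffman merges: 71/1000+159/1000→23/100; 23/100+289/1000→519/1000; 481/1000+519/1000→1. L = 1749/1000 ≈ 1.7490.
Efficiency = H/L = 1.7182/1.7490 = 98.2%.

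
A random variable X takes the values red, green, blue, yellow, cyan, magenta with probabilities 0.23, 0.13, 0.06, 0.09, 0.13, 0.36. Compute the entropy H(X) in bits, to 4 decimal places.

H = −Σ pᵢ log₂ pᵢ.
−0.23·log₂(0.23) = 0.4877
−0.13·log₂(0.13) = 0.3826
−0.06·log₂(0.06) = 0.2435
−0.09·log₂(0.09) = 0.3127
−0.13·log₂(0.13) = 0.3826
−0.36·log₂(0.36) = 0.5306
Sum ≈ 2.3398 → 2.3398 bits.

2.3398 bits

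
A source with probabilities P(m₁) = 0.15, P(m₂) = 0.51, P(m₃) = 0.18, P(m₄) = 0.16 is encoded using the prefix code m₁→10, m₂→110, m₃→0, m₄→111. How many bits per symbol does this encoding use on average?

L̄ = Σ pᵢ·ℓᵢ = 0.15·2 + 0.51·3 + 0.18·1 + 0.16·3 = 2.49 bits/symbol.

2.49 bits/symbol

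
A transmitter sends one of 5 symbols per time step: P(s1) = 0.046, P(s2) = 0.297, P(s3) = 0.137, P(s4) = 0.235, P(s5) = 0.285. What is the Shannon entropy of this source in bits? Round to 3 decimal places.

H = −Σ pᵢ log₂ pᵢ.
−0.046·log₂(0.046) = 0.2043
−0.297·log₂(0.297) = 0.5202
−0.137·log₂(0.137) = 0.3929
−0.235·log₂(0.235) = 0.4910
−0.285·log₂(0.285) = 0.5161
Sum ≈ 2.1245 → 2.125 bits.

2.125 bits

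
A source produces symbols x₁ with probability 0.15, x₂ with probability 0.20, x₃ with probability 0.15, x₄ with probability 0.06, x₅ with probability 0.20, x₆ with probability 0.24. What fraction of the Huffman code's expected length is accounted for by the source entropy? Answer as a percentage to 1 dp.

Entropy H = −Σ p log₂ p ≈ 2.4875 bits.
Huffman merges: 3/50+3/20→21/100; 3/20+1/5→7/20; 1/5+21/100→41/100; 6/25+7/20→59/100; 41/100+59/100→1. L = 64/25 ≈ 2.5600.
Efficiency = H/L = 2.4875/2.5600 = 97.2%.

97.2%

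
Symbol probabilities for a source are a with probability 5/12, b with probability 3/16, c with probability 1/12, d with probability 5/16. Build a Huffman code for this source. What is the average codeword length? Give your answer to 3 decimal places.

Repeatedly combine the two least-probable nodes; the expected code length is the sum of the merged weights.
merge 1/12 + 3/16 → 13/48
merge 13/48 + 5/16 → 7/12
merge 5/12 + 7/12 → 1
L = 13/48 + 7/12 + 1 = 89/48 ≈ 1.854 bits/symbol.

1.854 bits/symbol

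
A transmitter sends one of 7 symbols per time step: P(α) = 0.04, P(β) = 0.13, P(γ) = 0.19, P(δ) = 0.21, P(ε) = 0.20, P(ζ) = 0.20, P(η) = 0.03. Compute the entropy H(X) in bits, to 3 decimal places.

H = −Σ pᵢ log₂ pᵢ.
−0.04·log₂(0.04) = 0.1858
−0.13·log₂(0.13) = 0.3826
−0.19·log₂(0.19) = 0.4552
−0.21·log₂(0.21) = 0.4728
−0.20·log₂(0.20) = 0.4644
−0.20·log₂(0.20) = 0.4644
−0.03·log₂(0.03) = 0.1518
Sum ≈ 2.5770 → 2.577 bits.

2.577 bits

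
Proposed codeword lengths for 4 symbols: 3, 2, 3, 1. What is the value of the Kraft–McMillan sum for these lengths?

With common denominator 2^3 = 8: Σ 2^(−ℓᵢ) = 1/8 + 2/8 + 1/8 + 4/8 = 8/8 = 1.

1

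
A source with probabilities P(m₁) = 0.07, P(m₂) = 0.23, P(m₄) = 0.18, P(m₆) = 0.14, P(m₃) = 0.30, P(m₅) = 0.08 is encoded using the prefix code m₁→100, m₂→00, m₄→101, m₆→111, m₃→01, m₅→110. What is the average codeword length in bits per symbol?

L̄ = Σ pᵢ·ℓᵢ = 0.07·3 + 0.23·2 + 0.18·3 + 0.14·3 + 0.30·2 + 0.08·3 = 2.47 bits/symbol.

2.47 bits/symbol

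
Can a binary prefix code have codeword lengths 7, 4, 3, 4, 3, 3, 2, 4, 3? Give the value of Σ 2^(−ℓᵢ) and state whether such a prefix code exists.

With common denominator 2^7 = 128: Σ 2^(−ℓᵢ) = 1/128 + 8/128 + 16/128 + 8/128 + 16/128 + 16/128 + 32/128 + 8/128 + 16/128 = 121/128 = 0.9453125.
Kraft's inequality requires Σ ≤ 1; here Σ = 0.9453125 ≤ 1, so such a prefix code exists.

0.9453125; yes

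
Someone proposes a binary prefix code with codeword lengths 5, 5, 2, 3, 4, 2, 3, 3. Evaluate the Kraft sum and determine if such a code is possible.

With common denominator 2^5 = 32: Σ 2^(−ℓᵢ) = 1/32 + 1/32 + 8/32 + 4/32 + 2/32 + 8/32 + 4/32 + 4/32 = 32/32 = 1.
Kraft's inequality requires Σ ≤ 1; here Σ = 1 ≤ 1, so such a prefix code exists.

1; yes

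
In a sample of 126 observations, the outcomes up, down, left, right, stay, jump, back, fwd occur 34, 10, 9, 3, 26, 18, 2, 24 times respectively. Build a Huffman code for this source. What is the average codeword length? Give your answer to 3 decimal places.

Probabilities are the counts divided by 126.
Repeatedly combine the two least-probable nodes; the expected code length is the sum of the merged weights.
merge 1/63 + 1/42 → 5/126
merge 5/126 + 1/14 → 1/9
merge 5/63 + 1/9 → 4/21
merge 1/7 + 4/21 → 1/3
merge 4/21 + 13/63 → 25/63
merge 17/63 + 1/3 → 38/63
merge 25/63 + 38/63 → 1
L = 5/126 + 1/9 + 4/21 + 1/3 + 25/63 + 38/63 + 1 = 337/126 ≈ 2.675 bits/symbol.

2.675 bits/symbol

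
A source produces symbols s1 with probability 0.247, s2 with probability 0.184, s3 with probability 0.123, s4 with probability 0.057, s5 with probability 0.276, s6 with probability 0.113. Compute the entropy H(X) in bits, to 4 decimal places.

H = −Σ pᵢ log₂ pᵢ.
−0.247·log₂(0.247) = 0.4983
−0.184·log₂(0.184) = 0.4494
−0.123·log₂(0.123) = 0.3719
−0.057·log₂(0.057) = 0.2356
−0.276·log₂(0.276) = 0.5126
−0.113·log₂(0.113) = 0.3555
Sum ≈ 2.4232 → 2.4232 bits.

2.4232 bits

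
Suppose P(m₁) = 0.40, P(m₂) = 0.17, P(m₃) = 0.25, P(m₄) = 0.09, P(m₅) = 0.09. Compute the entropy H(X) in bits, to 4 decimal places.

H = −Σ pᵢ log₂ pᵢ.
−0.40·log₂(0.40) = 0.5288
−0.17·log₂(0.17) = 0.4346
−0.25·log₂(0.25) = 0.5000
−0.09·log₂(0.09) = 0.3127
−0.09·log₂(0.09) = 0.3127
Sum ≈ 2.0887 → 2.0887 bits.

2.0887 bits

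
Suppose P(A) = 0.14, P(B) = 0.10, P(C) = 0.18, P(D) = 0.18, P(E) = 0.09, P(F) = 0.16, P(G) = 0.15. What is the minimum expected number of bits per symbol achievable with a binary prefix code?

2.82 bits/symbol

Repeatedly combine the two least-probable nodes; the expected code length is the sum of the merged weights.
merge 9/100 + 1/10 → 19/100
merge 7/50 + 3/20 → 29/100
merge 4/25 + 9/50 → 17/50
merge 9/50 + 19/100 → 37/100
merge 29/100 + 17/50 → 63/100
merge 37/100 + 63/100 → 1
L = 19/100 + 29/100 + 17/50 + 37/100 + 63/100 + 1 = 141/50 = 2.82 bits/symbol.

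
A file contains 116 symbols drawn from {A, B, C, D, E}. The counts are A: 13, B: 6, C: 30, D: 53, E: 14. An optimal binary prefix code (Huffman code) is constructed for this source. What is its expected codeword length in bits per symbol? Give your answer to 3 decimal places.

Probabilities are the counts divided by 116.
Repeatedly combine the two least-probable nodes; the expected code length is the sum of the merged weights.
merge 3/58 + 13/116 → 19/116
merge 7/58 + 19/116 → 33/116
merge 15/58 + 33/116 → 63/116
merge 53/116 + 63/116 → 1
L = 19/116 + 33/116 + 63/116 + 1 = 231/116 ≈ 1.991 bits/symbol.

1.991 bits/symbol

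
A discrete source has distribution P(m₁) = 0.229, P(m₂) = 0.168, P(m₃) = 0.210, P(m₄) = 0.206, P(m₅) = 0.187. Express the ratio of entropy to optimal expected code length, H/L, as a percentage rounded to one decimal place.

Entropy H = −Σ p log₂ p ≈ 2.3140 bits.
Huffman merges: 21/125+187/1000→71/200; 103/500+21/100→52/125; 229/1000+71/200→73/125; 52/125+73/125→1. L = 471/200 ≈ 2.3550.
Efficiency = H/L = 2.3140/2.3550 = 98.3%.

98.3%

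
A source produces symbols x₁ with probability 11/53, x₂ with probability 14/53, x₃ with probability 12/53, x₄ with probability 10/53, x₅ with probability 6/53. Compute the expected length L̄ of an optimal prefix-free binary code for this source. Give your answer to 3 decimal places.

2.302 bits/symbol

Repeatedly combine the two least-probable nodes; the expected code length is the sum of the merged weights.
merge 6/53 + 10/53 → 16/53
merge 11/53 + 12/53 → 23/53
merge 14/53 + 16/53 → 30/53
merge 23/53 + 30/53 → 1
L = 16/53 + 23/53 + 30/53 + 1 = 122/53 ≈ 2.302 bits/symbol.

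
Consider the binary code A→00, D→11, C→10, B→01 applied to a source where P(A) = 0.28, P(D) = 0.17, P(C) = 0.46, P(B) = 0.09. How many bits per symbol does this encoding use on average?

2 bits/symbol

L̄ = Σ pᵢ·ℓᵢ = 0.28·2 + 0.17·2 + 0.46·2 + 0.09·2 = 2 bits/symbol.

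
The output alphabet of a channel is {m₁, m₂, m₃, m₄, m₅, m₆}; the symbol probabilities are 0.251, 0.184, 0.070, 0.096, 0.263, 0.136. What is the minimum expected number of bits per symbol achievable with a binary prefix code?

2.468 bits/symbol

Repeatedly combine the two least-probable nodes; the expected code length is the sum of the merged weights.
merge 7/100 + 12/125 → 83/500
merge 17/125 + 83/500 → 151/500
merge 23/125 + 251/1000 → 87/200
merge 263/1000 + 151/500 → 113/200
merge 87/200 + 113/200 → 1
L = 83/500 + 151/500 + 87/200 + 113/200 + 1 = 617/250 = 2.468 bits/symbol.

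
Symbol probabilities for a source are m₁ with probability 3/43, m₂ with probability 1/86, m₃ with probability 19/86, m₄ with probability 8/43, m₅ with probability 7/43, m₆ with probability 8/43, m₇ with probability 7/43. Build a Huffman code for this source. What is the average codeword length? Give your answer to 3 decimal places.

2.674 bits/symbol

Repeatedly combine the two least-probable nodes; the expected code length is the sum of the merged weights.
merge 1/86 + 3/43 → 7/86
merge 7/86 + 7/43 → 21/86
merge 7/43 + 8/43 → 15/43
merge 8/43 + 19/86 → 35/86
merge 21/86 + 15/43 → 51/86
merge 35/86 + 51/86 → 1
L = 7/86 + 21/86 + 15/43 + 35/86 + 51/86 + 1 = 115/43 ≈ 2.674 bits/symbol.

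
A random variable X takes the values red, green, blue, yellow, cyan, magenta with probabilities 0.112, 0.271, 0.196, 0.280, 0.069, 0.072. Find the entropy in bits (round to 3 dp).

H = −Σ pᵢ log₂ pᵢ.
−0.112·log₂(0.112) = 0.3537
−0.271·log₂(0.271) = 0.5105
−0.196·log₂(0.196) = 0.4608
−0.280·log₂(0.280) = 0.5142
−0.069·log₂(0.069) = 0.2662
−0.072·log₂(0.072) = 0.2733
Sum ≈ 2.3787 → 2.379 bits.

2.379 bits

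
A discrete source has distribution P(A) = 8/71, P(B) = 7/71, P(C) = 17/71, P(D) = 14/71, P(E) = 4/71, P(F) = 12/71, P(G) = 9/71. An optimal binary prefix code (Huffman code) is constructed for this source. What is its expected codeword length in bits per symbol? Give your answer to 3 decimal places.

2.718 bits/symbol

Repeatedly combine the two least-probable nodes; the expected code length is the sum of the merged weights.
merge 4/71 + 7/71 → 11/71
merge 8/71 + 9/71 → 17/71
merge 11/71 + 12/71 → 23/71
merge 14/71 + 17/71 → 31/71
merge 17/71 + 23/71 → 40/71
merge 31/71 + 40/71 → 1
L = 11/71 + 17/71 + 23/71 + 31/71 + 40/71 + 1 = 193/71 ≈ 2.718 bits/symbol.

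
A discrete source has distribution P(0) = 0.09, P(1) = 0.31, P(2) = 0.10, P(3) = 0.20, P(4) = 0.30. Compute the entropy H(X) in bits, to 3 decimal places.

2.154 bits

H = −Σ pᵢ log₂ pᵢ.
−0.09·log₂(0.09) = 0.3127
−0.31·log₂(0.31) = 0.5238
−0.10·log₂(0.10) = 0.3322
−0.20·log₂(0.20) = 0.4644
−0.30·log₂(0.30) = 0.5211
Sum ≈ 2.1541 → 2.154 bits.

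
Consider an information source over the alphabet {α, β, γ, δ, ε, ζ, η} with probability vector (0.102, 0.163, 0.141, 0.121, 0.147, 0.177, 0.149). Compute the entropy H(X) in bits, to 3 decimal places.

H = −Σ pᵢ log₂ pᵢ.
−0.102·log₂(0.102) = 0.3359
−0.163·log₂(0.163) = 0.4266
−0.141·log₂(0.141) = 0.3985
−0.121·log₂(0.121) = 0.3687
−0.147·log₂(0.147) = 0.4066
−0.177·log₂(0.177) = 0.4422
−0.149·log₂(0.149) = 0.4092
Sum ≈ 2.7877 → 2.788 bits.

2.788 bits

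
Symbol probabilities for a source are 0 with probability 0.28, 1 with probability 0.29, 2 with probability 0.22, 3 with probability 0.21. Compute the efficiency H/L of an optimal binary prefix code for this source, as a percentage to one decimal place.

99.3%

Entropy H = −Σ p log₂ p ≈ 1.9855 bits.
Huffman merges: 21/100+11/50→43/100; 7/25+29/100→57/100; 43/100+57/100→1. L = 2 ≈ 2.0000.
Efficiency = H/L = 1.9855/2.0000 = 99.3%.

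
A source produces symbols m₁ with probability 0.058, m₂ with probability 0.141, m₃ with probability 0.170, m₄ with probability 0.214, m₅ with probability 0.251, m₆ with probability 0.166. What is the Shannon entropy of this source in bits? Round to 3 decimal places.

H = −Σ pᵢ log₂ pᵢ.
−0.058·log₂(0.058) = 0.2383
−0.141·log₂(0.141) = 0.3985
−0.170·log₂(0.170) = 0.4346
−0.214·log₂(0.214) = 0.4760
−0.251·log₂(0.251) = 0.5006
−0.166·log₂(0.166) = 0.4301
Sum ≈ 2.4780 → 2.478 bits.

2.478 bits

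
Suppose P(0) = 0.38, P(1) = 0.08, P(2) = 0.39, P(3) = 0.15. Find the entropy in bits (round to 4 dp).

H = −Σ pᵢ log₂ pᵢ.
−0.38·log₂(0.38) = 0.5305
−0.08·log₂(0.08) = 0.2915
−0.39·log₂(0.39) = 0.5298
−0.15·log₂(0.15) = 0.4105
Sum ≈ 1.7623 → 1.7623 bits.

1.7623 bits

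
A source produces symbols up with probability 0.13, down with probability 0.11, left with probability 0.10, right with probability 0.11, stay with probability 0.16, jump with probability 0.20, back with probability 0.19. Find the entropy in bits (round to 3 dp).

H = −Σ pᵢ log₂ pᵢ.
−0.13·log₂(0.13) = 0.3826
−0.11·log₂(0.11) = 0.3503
−0.10·log₂(0.10) = 0.3322
−0.11·log₂(0.11) = 0.3503
−0.16·log₂(0.16) = 0.4230
−0.20·log₂(0.20) = 0.4644
−0.19·log₂(0.19) = 0.4552
Sum ≈ 2.7580 → 2.758 bits.

2.758 bits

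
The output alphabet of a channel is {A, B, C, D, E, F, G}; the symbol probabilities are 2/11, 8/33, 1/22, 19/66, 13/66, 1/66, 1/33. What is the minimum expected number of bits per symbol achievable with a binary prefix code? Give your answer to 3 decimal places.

2.409 bits/symbol

Repeatedly combine the two least-probable nodes; the expected code length is the sum of the merged weights.
merge 1/66 + 1/33 → 1/22
merge 1/22 + 1/22 → 1/11
merge 1/11 + 2/11 → 3/11
merge 13/66 + 8/33 → 29/66
merge 3/11 + 19/66 → 37/66
merge 29/66 + 37/66 → 1
L = 1/22 + 1/11 + 3/11 + 29/66 + 37/66 + 1 = 53/22 ≈ 2.409 bits/symbol.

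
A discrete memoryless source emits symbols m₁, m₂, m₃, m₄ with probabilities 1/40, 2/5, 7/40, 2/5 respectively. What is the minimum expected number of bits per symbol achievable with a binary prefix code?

Repeatedly combine the two least-probable nodes; the expected code length is the sum of the merged weights.
merge 1/40 + 7/40 → 1/5
merge 1/5 + 2/5 → 3/5
merge 2/5 + 3/5 → 1
L = 1/5 + 3/5 + 1 = 9/5 = 1.8 bits/symbol.

1.8 bits/symbol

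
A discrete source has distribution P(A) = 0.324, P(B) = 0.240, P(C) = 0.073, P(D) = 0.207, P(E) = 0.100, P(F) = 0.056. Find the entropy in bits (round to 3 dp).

H = −Σ pᵢ log₂ pᵢ.
−0.324·log₂(0.324) = 0.5268
−0.240·log₂(0.240) = 0.4941
−0.073·log₂(0.073) = 0.2756
−0.207·log₂(0.207) = 0.4704
−0.100·log₂(0.100) = 0.3322
−0.056·log₂(0.056) = 0.2329
Sum ≈ 2.3320 → 2.332 bits.

2.332 bits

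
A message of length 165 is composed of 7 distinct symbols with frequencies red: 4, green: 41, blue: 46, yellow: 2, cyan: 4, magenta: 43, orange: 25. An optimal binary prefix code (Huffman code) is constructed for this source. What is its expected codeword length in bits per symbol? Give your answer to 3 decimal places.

Probabilities are the counts divided by 165.
Repeatedly combine the two least-probable nodes; the expected code length is the sum of the merged weights.
merge 2/165 + 4/165 → 2/55
merge 4/165 + 2/55 → 2/33
merge 2/33 + 5/33 → 7/33
merge 7/33 + 41/165 → 76/165
merge 43/165 + 46/165 → 89/165
merge 76/165 + 89/165 → 1
L = 2/55 + 2/33 + 7/33 + 76/165 + 89/165 + 1 = 127/55 ≈ 2.309 bits/symbol.

2.309 bits/symbol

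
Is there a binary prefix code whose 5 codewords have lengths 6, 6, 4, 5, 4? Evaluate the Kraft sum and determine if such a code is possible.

With common denominator 2^6 = 64: Σ 2^(−ℓᵢ) = 1/64 + 1/64 + 4/64 + 2/64 + 4/64 = 12/64 = 0.1875.
Kraft's inequality requires Σ ≤ 1; here Σ = 0.1875 ≤ 1, so such a prefix code exists.

0.1875; yes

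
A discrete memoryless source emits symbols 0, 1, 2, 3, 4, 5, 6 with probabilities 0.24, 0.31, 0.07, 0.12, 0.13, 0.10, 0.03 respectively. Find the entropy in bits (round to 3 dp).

H = −Σ pᵢ log₂ pᵢ.
−0.24·log₂(0.24) = 0.4941
−0.31·log₂(0.31) = 0.5238
−0.07·log₂(0.07) = 0.2686
−0.12·log₂(0.12) = 0.3671
−0.13·log₂(0.13) = 0.3826
−0.10·log₂(0.10) = 0.3322
−0.03·log₂(0.03) = 0.1518
Sum ≈ 2.5202 → 2.520 bits.

2.520 bits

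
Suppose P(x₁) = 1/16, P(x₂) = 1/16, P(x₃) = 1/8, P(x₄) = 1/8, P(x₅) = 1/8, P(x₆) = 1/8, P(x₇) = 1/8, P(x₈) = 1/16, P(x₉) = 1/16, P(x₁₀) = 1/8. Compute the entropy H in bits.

3.25 bits

Each probability is a power of 1/2, so log₂(1/p) is an integer.
H = Σ p·log₂(1/p) = 1/16·4 + 1/16·4 + 1/8·3 + 1/8·3 + 1/8·3 + 1/8·3 + 1/8·3 + 1/16·4 + 1/16·4 + 1/8·3 = 3.25 bits.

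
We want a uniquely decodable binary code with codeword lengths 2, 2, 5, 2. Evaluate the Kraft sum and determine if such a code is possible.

0.78125; yes

With common denominator 2^5 = 32: Σ 2^(−ℓᵢ) = 8/32 + 8/32 + 1/32 + 8/32 = 25/32 = 0.78125.
Kraft's inequality requires Σ ≤ 1; here Σ = 0.78125 ≤ 1, so such a prefix code exists.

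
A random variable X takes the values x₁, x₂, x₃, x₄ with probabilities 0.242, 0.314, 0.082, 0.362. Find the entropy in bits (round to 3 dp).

H = −Σ pᵢ log₂ pᵢ.
−0.242·log₂(0.242) = 0.4954
−0.314·log₂(0.314) = 0.5247
−0.082·log₂(0.082) = 0.2959
−0.362·log₂(0.362) = 0.5307
Sum ≈ 1.8466 → 1.847 bits.

1.847 bits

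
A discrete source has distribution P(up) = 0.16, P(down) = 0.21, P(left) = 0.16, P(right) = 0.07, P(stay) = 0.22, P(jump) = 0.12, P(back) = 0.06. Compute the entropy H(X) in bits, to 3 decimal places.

2.679 bits

H = −Σ pᵢ log₂ pᵢ.
−0.16·log₂(0.16) = 0.4230
−0.21·log₂(0.21) = 0.4728
−0.16·log₂(0.16) = 0.4230
−0.07·log₂(0.07) = 0.2686
−0.22·log₂(0.22) = 0.4806
−0.12·log₂(0.12) = 0.3671
−0.06·log₂(0.06) = 0.2435
Sum ≈ 2.6786 → 2.679 bits.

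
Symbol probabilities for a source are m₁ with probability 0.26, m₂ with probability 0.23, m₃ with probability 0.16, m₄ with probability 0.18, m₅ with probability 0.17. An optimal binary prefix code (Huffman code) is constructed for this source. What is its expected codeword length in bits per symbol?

Repeatedly combine the two least-probable nodes; the expected code length is the sum of the merged weights.
merge 4/25 + 17/100 → 33/100
merge 9/50 + 23/100 → 41/100
merge 13/50 + 33/100 → 59/100
merge 41/100 + 59/100 → 1
L = 33/100 + 41/100 + 59/100 + 1 = 233/100 = 2.33 bits/symbol.

2.33 bits/symbol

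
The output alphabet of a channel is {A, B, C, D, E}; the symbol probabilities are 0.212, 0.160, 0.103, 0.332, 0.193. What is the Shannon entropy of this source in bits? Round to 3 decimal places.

2.221 bits

H = −Σ pᵢ log₂ pᵢ.
−0.212·log₂(0.212) = 0.4744
−0.160·log₂(0.160) = 0.4230
−0.103·log₂(0.103) = 0.3378
−0.332·log₂(0.332) = 0.5281
−0.193·log₂(0.193) = 0.4581
Sum ≈ 2.2214 → 2.221 bits.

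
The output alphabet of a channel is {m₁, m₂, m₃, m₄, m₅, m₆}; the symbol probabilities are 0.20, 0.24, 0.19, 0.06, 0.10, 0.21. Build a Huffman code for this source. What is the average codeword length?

Repeatedly combine the two least-probable nodes; the expected code length is the sum of the merged weights.
merge 3/50 + 1/10 → 4/25
merge 4/25 + 19/100 → 7/20
merge 1/5 + 21/100 → 41/100
merge 6/25 + 7/20 → 59/100
merge 41/100 + 59/100 → 1
L = 4/25 + 7/20 + 41/100 + 59/100 + 1 = 251/100 = 2.51 bits/symbol.

2.51 bits/symbol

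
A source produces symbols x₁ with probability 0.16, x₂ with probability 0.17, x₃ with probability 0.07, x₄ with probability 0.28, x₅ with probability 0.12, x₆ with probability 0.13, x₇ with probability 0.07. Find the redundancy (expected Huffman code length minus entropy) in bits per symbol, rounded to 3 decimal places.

0.031 bits

Entropy H = −Σ p log₂ p ≈ 2.6586 bits.
Huffman merges: 7/100+7/100→7/50; 3/25+13/100→1/4; 7/50+4/25→3/10; 17/100+1/4→21/50; 7/25+3/10→29/50; 21/50+29/50→1. L = 269/100 ≈ 2.6900.
L − H = 2.6900 − 2.6586 = 0.031 bits.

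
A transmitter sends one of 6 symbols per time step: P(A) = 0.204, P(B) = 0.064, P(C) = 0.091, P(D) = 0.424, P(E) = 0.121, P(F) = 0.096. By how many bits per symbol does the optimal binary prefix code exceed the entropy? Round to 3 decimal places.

0.053 bits

Entropy H = −Σ p log₂ p ≈ 2.2544 bits.
Huffman merges: 8/125+91/1000→31/200; 12/125+121/1000→217/1000; 31/200+51/250→359/1000; 217/1000+359/1000→72/125; 53/125+72/125→1. L = 2307/1000 ≈ 2.3070.
L − H = 2.3070 − 2.2544 = 0.053 bits.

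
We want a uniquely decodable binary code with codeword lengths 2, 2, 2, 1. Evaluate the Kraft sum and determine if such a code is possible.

1.25; no

With common denominator 2^2 = 4: Σ 2^(−ℓᵢ) = 1/4 + 1/4 + 1/4 + 2/4 = 5/4 = 1.25.
Kraft's inequality requires Σ ≤ 1; here Σ = 1.25 > 1, so no such prefix code exists.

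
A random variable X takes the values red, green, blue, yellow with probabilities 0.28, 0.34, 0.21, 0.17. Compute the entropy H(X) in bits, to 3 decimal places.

H = −Σ pᵢ log₂ pᵢ.
−0.28·log₂(0.28) = 0.5142
−0.34·log₂(0.34) = 0.5292
−0.21·log₂(0.21) = 0.4728
−0.17·log₂(0.17) = 0.4346
Sum ≈ 1.9508 → 1.951 bits.

1.951 bits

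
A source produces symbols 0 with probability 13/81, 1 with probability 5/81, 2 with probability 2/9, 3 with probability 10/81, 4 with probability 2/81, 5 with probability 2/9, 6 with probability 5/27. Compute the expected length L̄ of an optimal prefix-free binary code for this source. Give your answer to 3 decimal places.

Repeatedly combine the two least-probable nodes; the expected code length is the sum of the merged weights.
merge 2/81 + 5/81 → 7/81
merge 7/81 + 10/81 → 17/81
merge 13/81 + 5/27 → 28/81
merge 17/81 + 2/9 → 35/81
merge 2/9 + 28/81 → 46/81
merge 35/81 + 46/81 → 1
L = 7/81 + 17/81 + 28/81 + 35/81 + 46/81 + 1 = 214/81 ≈ 2.642 bits/symbol.

2.642 bits/symbol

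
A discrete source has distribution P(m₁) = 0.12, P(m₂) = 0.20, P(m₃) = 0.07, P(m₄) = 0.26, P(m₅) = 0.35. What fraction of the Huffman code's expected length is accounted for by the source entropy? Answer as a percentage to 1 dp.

97.5%

Entropy H = −Σ p log₂ p ≈ 2.1354 bits.
Huffman merges: 7/100+3/25→19/100; 19/100+1/5→39/100; 13/50+7/20→61/100; 39/100+61/100→1. L = 219/100 ≈ 2.1900.
Efficiency = H/L = 2.1354/2.1900 = 97.5%.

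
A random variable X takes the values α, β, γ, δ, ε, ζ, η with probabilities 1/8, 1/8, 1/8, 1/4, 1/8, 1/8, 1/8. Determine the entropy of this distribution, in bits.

2.75 bits

Each probability is a power of 1/2, so log₂(1/p) is an integer.
H = Σ p·log₂(1/p) = 1/8·3 + 1/8·3 + 1/8·3 + 1/4·2 + 1/8·3 + 1/8·3 + 1/8·3 = 2.75 bits.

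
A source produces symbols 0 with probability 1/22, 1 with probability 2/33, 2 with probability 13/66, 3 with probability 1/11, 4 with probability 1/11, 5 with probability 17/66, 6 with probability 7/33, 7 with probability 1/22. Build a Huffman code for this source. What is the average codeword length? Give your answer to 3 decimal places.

Repeatedly combine the two least-probable nodes; the expected code length is the sum of the merged weights.
merge 1/22 + 1/22 → 1/11
merge 2/33 + 1/11 → 5/33
merge 1/11 + 1/11 → 2/11
merge 5/33 + 2/11 → 1/3
merge 13/66 + 7/33 → 9/22
merge 17/66 + 1/3 → 13/22
merge 9/22 + 13/22 → 1
L = 1/11 + 5/33 + 2/11 + 1/3 + 9/22 + 13/22 + 1 = 91/33 ≈ 2.758 bits/symbol.

2.758 bits/symbol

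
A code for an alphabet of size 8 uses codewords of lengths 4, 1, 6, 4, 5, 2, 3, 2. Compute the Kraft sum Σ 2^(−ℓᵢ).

1.296875

With common denominator 2^6 = 64: Σ 2^(−ℓᵢ) = 4/64 + 32/64 + 1/64 + 4/64 + 2/64 + 16/64 + 8/64 + 16/64 = 83/64 = 1.296875.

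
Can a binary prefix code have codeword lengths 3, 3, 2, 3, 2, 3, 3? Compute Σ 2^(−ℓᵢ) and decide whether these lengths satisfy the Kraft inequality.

1.125; no

With common denominator 2^3 = 8: Σ 2^(−ℓᵢ) = 1/8 + 1/8 + 2/8 + 1/8 + 2/8 + 1/8 + 1/8 = 9/8 = 1.125.
Kraft's inequality requires Σ ≤ 1; here Σ = 1.125 > 1, so no such prefix code exists.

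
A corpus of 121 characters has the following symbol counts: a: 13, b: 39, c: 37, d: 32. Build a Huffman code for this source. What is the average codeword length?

Probabilities are the counts divided by 121.
Repeatedly combine the two least-probable nodes; the expected code length is the sum of the merged weights.
merge 13/121 + 32/121 → 45/121
merge 37/121 + 39/121 → 76/121
merge 45/121 + 76/121 → 1
L = 45/121 + 76/121 + 1 = 2 bits/symbol.

2 bits/symbol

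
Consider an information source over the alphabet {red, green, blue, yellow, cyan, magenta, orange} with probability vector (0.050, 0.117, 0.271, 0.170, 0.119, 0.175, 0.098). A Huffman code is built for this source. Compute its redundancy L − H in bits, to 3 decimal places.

0.045 bits

Entropy H = −Σ p log₂ p ≈ 2.6572 bits.
Huffman merges: 1/20+49/500→37/250; 117/1000+119/1000→59/250; 37/250+17/100→159/500; 7/40+59/250→411/1000; 271/1000+159/500→589/1000; 411/1000+589/1000→1. L = 1351/500 ≈ 2.7020.
L − H = 2.7020 − 2.6572 = 0.045 bits.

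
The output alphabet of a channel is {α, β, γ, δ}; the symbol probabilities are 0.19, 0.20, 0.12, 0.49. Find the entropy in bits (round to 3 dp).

H = −Σ pᵢ log₂ pᵢ.
−0.19·log₂(0.19) = 0.4552
−0.20·log₂(0.20) = 0.4644
−0.12·log₂(0.12) = 0.3671
−0.49·log₂(0.49) = 0.5043
Sum ≈ 1.7910 → 1.791 bits.

1.791 bits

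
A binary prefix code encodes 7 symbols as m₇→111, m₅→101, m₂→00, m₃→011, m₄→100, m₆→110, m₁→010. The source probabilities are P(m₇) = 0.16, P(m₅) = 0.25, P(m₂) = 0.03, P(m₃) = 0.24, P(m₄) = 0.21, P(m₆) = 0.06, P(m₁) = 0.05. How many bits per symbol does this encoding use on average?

2.97 bits/symbol

L̄ = Σ pᵢ·ℓᵢ = 0.16·3 + 0.25·3 + 0.03·2 + 0.24·3 + 0.21·3 + 0.06·3 + 0.05·3 = 2.97 bits/symbol.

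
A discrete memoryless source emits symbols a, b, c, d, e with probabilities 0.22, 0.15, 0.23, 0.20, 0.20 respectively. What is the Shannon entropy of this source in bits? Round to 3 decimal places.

2.308 bits

H = −Σ pᵢ log₂ pᵢ.
−0.22·log₂(0.22) = 0.4806
−0.15·log₂(0.15) = 0.4105
−0.23·log₂(0.23) = 0.4877
−0.20·log₂(0.20) = 0.4644
−0.20·log₂(0.20) = 0.4644
Sum ≈ 2.3076 → 2.308 bits.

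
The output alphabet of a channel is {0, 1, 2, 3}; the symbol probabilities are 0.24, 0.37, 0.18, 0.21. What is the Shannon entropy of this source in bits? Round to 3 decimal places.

H = −Σ pᵢ log₂ pᵢ.
−0.24·log₂(0.24) = 0.4941
−0.37·log₂(0.37) = 0.5307
−0.18·log₂(0.18) = 0.4453
−0.21·log₂(0.21) = 0.4728
Sum ≈ 1.9430 → 1.943 bits.

1.943 bits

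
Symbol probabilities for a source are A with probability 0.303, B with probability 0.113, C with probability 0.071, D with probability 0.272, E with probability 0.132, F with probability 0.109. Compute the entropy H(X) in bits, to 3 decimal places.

2.393 bits

H = −Σ pᵢ log₂ pᵢ.
−0.303·log₂(0.303) = 0.5220
−0.113·log₂(0.113) = 0.3555
−0.071·log₂(0.071) = 0.2709
−0.272·log₂(0.272) = 0.5109
−0.132·log₂(0.132) = 0.3856
−0.109·log₂(0.109) = 0.3485
Sum ≈ 2.3934 → 2.393 bits.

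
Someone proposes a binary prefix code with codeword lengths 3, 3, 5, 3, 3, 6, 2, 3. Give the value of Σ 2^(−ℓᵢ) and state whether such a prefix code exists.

0.921875; yes

With common denominator 2^6 = 64: Σ 2^(−ℓᵢ) = 8/64 + 8/64 + 2/64 + 8/64 + 8/64 + 1/64 + 16/64 + 8/64 = 59/64 = 0.921875.
Kraft's inequality requires Σ ≤ 1; here Σ = 0.921875 ≤ 1, so such a prefix code exists.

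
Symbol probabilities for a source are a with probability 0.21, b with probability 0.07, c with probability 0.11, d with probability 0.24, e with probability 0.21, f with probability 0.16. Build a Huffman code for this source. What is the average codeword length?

Repeatedly combine the two least-probable nodes; the expected code length is the sum of the merged weights.
merge 7/100 + 11/100 → 9/50
merge 4/25 + 9/50 → 17/50
merge 21/100 + 21/100 → 21/50
merge 6/25 + 17/50 → 29/50
merge 21/50 + 29/50 → 1
L = 9/50 + 17/50 + 21/50 + 29/50 + 1 = 63/25 = 2.52 bits/symbol.

2.52 bits/symbol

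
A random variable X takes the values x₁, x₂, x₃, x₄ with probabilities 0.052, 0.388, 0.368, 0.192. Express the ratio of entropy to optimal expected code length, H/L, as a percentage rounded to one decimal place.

Entropy H = −Σ p log₂ p ≈ 1.7396 bits.
Huffman merges: 13/250+24/125→61/250; 61/250+46/125→153/250; 97/250+153/250→1. L = 232/125 ≈ 1.8560.
Efficiency = H/L = 1.7396/1.8560 = 93.7%.

93.7%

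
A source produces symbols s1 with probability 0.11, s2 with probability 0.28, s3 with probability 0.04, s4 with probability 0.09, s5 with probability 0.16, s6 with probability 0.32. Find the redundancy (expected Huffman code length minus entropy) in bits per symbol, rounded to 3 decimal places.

Entropy H = −Σ p log₂ p ≈ 2.3120 bits.
Huffman merges: 1/25+9/100→13/100; 11/100+13/100→6/25; 4/25+6/25→2/5; 7/25+8/25→3/5; 2/5+3/5→1. L = 237/100 ≈ 2.3700.
L − H = 2.3700 − 2.3120 = 0.058 bits.

0.058 bits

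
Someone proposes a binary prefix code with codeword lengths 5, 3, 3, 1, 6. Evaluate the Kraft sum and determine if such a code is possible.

0.796875; yes

With common denominator 2^6 = 64: Σ 2^(−ℓᵢ) = 2/64 + 8/64 + 8/64 + 32/64 + 1/64 = 51/64 = 0.796875.
Kraft's inequality requires Σ ≤ 1; here Σ = 0.796875 ≤ 1, so such a prefix code exists.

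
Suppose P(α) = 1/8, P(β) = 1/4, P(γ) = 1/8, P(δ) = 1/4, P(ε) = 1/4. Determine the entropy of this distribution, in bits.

2.25 bits

Each probability is a power of 1/2, so log₂(1/p) is an integer.
H = Σ p·log₂(1/p) = 1/8·3 + 1/4·2 + 1/8·3 + 1/4·2 + 1/4·2 = 2.25 bits.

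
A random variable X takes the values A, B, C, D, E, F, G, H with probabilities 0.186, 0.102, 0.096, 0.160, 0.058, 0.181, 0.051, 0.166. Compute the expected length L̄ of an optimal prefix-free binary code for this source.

2.923 bits/symbol

Repeatedly combine the two least-probable nodes; the expected code length is the sum of the merged weights.
merge 51/1000 + 29/500 → 109/1000
merge 12/125 + 51/500 → 99/500
merge 109/1000 + 4/25 → 269/1000
merge 83/500 + 181/1000 → 347/1000
merge 93/500 + 99/500 → 48/125
merge 269/1000 + 347/1000 → 77/125
merge 48/125 + 77/125 → 1
L = 109/1000 + 99/500 + 269/1000 + 347/1000 + 48/125 + 77/125 + 1 = 2923/1000 = 2.923 bits/symbol.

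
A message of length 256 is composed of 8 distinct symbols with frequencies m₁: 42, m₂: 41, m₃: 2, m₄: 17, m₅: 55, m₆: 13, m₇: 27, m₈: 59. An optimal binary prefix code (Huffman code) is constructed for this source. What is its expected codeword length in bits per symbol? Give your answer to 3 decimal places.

2.738 bits/symbol

Probabilities are the counts divided by 256.
Repeatedly combine the two least-probable nodes; the expected code length is the sum of the merged weights.
merge 1/128 + 13/256 → 15/256
merge 15/256 + 17/256 → 1/8
merge 27/256 + 1/8 → 59/256
merge 41/256 + 21/128 → 83/256
merge 55/256 + 59/256 → 57/128
merge 59/256 + 83/256 → 71/128
merge 57/128 + 71/128 → 1
L = 15/256 + 1/8 + 59/256 + 83/256 + 57/128 + 71/128 + 1 = 701/256 ≈ 2.738 bits/symbol.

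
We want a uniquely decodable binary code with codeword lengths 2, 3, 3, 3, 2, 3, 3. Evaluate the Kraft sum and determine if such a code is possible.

1.125; no

With common denominator 2^3 = 8: Σ 2^(−ℓᵢ) = 2/8 + 1/8 + 1/8 + 1/8 + 2/8 + 1/8 + 1/8 = 9/8 = 1.125.
Kraft's inequality requires Σ ≤ 1; here Σ = 1.125 > 1, so no such prefix code exists.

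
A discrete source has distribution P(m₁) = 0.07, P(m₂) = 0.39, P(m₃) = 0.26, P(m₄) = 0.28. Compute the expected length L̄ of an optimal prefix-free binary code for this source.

1.94 bits/symbol

Repeatedly combine the two least-probable nodes; the expected code length is the sum of the merged weights.
merge 7/100 + 13/50 → 33/100
merge 7/25 + 33/100 → 61/100
merge 39/100 + 61/100 → 1
L = 33/100 + 61/100 + 1 = 97/50 = 1.94 bits/symbol.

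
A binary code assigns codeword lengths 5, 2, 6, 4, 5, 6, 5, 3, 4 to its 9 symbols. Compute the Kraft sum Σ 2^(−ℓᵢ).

With common denominator 2^6 = 64: Σ 2^(−ℓᵢ) = 2/64 + 16/64 + 1/64 + 4/64 + 2/64 + 1/64 + 2/64 + 8/64 + 4/64 = 40/64 = 0.625.

0.625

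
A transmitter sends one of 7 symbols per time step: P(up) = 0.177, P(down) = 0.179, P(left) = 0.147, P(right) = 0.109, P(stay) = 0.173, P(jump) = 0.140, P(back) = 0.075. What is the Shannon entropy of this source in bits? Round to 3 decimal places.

2.757 bits

H = −Σ pᵢ log₂ pᵢ.
−0.177·log₂(0.177) = 0.4422
−0.179·log₂(0.179) = 0.4443
−0.147·log₂(0.147) = 0.4066
−0.109·log₂(0.109) = 0.3485
−0.173·log₂(0.173) = 0.4379
−0.140·log₂(0.140) = 0.3971
−0.075·log₂(0.075) = 0.2803
Sum ≈ 2.7569 → 2.757 bits.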